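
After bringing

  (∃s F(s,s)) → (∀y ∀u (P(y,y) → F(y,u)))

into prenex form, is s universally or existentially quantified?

First replace A → B with ¬A ∨ B.
  ¬(∃s F(s,s)) ∨ (∀y ∀u (¬P(y,y) ∨ F(y,u)))
Move each ¬ inward, flipping quantifiers it crosses:
  (∀s ¬F(s,s)) ∨ (∀y ∀u (¬P(y,y) ∨ F(y,u)))
All bound variables are already distinct, so no renaming is needed.
Pull the quantifiers to the front (each side's bound variable is not free in the other side):
  ∀s ∀y ∀u (¬F(s,s) ∨ ¬P(y,y) ∨ F(y,u))
The quantifier ∃s sits under an odd number of negations (counting the antecedent side of each →), so it flips to ∀s.

universal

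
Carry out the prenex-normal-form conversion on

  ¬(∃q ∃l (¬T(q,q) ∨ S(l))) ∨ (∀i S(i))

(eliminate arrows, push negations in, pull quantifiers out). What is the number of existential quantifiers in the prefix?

Drive negations inward (¬∀x A ≡ ∃x ¬A, ¬∃x A ≡ ∀x ¬A, De Morgan for ∧/∨):
  (∀q ∀l (T(q,q) ∧ ¬S(l))) ∨ (∀i S(i))
All bound variables are already distinct, so no renaming is needed.
Finally move all quantifiers to the prefix:
  ∀q ∀l ∀i (T(q,q) ∧ ¬S(l) ∨ S(i))
The prefix is ∀q ∀l ∀i: 3 universal, 0 existential.

0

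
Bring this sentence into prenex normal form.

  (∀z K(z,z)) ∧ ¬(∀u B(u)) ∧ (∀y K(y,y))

∀z ∃u ∀y (K(z,z) ∧ ¬B(u) ∧ K(y,y))

Drive negations inward (¬∀x A ≡ ∃x ¬A, ¬∃x A ≡ ∀x ¬A, De Morgan for ∧/∨):
  (∀z K(z,z)) ∧ (∃u ¬B(u)) ∧ (∀y K(y,y))
All bound variables are already distinct, so no renaming is needed.
Finally move all quantifiers to the prefix:
  ∀z ∃u ∀y (K(z,z) ∧ ¬B(u) ∧ K(y,y))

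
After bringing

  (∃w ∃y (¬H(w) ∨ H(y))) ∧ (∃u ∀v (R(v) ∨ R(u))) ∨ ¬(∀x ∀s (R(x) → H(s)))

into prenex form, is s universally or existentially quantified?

Rewrite implications/biconditionals: A → B as ¬A ∨ B.
  (∃w ∃y (¬H(w) ∨ H(y))) ∧ (∃u ∀v (R(v) ∨ R(u))) ∨ ¬(∀x ∀s (¬R(x) ∨ H(s)))
Move each ¬ inward, flipping quantifiers it crosses:
  (∃w ∃y (¬H(w) ∨ H(y))) ∧ (∃u ∀v (R(v) ∨ R(u))) ∨ (∃x ∃s (R(x) ∧ ¬H(s)))
All bound variables are already distinct, so no renaming is needed.
Finally move all quantifiers to the prefix:
  ∃w ∃y ∃u ∀v ∃x ∃s ((¬H(w) ∨ H(y)) ∧ (R(v) ∨ R(u)) ∨ R(x) ∧ ¬H(s))
The quantifier ∀s sits under an odd number of negations (counting the antecedent side of each →), so it flips to ∃s.

existential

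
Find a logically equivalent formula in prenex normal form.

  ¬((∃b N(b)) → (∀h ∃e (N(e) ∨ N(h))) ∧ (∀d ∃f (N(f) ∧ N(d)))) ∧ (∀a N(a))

∃b ∃h ∀e ∃d ∀f ∀a (N(b) ∧ (¬N(e) ∧ ¬N(h) ∨ ¬N(f) ∨ ¬N(d)) ∧ N(a))

Eliminate → and ↔ using ¬ and ∨.
  ¬(¬(∃b N(b)) ∨ (∀h ∃e (N(e) ∨ N(h))) ∧ (∀d ∃f (N(f) ∧ N(d)))) ∧ (∀a N(a))
Drive negations inward (¬∀x A ≡ ∃x ¬A, ¬∃x A ≡ ∀x ¬A, De Morgan for ∧/∨):
  (∃b N(b)) ∧ ((∃h ∀e (¬N(e) ∧ ¬N(h))) ∨ (∃d ∀f (¬N(f) ∨ ¬N(d)))) ∧ (∀a N(a))
Extract every quantifier outward, since the variables are now distinct and don't occur free across branches:
  ∃b ∃h ∀e ∃d ∀f ∀a (N(b) ∧ (¬N(e) ∧ ¬N(h) ∨ ¬N(f) ∨ ¬N(d)) ∧ N(a))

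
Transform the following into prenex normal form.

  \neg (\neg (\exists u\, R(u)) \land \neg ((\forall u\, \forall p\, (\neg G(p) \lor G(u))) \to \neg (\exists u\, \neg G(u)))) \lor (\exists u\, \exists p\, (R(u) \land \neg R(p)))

\exists u\, \exists r\, \exists p\, \forall a\, \exists w\, \exists v1\, (R(u) \lor G(p) \land \neg G(r) \lor G(a) \lor R(w) \land \neg R(v1))

Rewrite implications/biconditionals: A → B as ¬A ∨ B.
  \neg (\neg (\exists u\, R(u)) \land \neg (\neg (\forall u\, \forall p\, (\neg G(p) \lor G(u))) \lor \neg (\exists u\, \neg G(u)))) \lor (\exists u\, \exists p\, (R(u) \land \neg R(p)))
Push ¬ through the quantifiers and connectives to reach negation normal form:
  (\exists u\, R(u)) \lor (\exists u\, \exists p\, (G(p) \land \neg G(u))) \lor (\forall u\, G(u)) \lor (\exists u\, \exists p\, (R(u) \land \neg R(p)))
Rename bound variables to avoid capture: u↦r, u↦a, u↦w, p↦v1.
  (\exists u\, R(u)) \lor (\exists r\, \exists p\, (G(p) \land \neg G(r))) \lor (\forall a\, G(a)) \lor (\exists w\, \exists v1\, (R(w) \land \neg R(v1)))
Finally move all quantifiers to the prefix:
  \exists u\, \exists r\, \exists p\, \forall a\, \exists w\, \exists v1\, (R(u) \lor G(p) \land \neg G(r) \lor G(a) \lor R(w) \land \neg R(v1))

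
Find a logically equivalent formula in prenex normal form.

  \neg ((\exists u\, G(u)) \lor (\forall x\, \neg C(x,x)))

\forall u\, \exists x\, (\neg G(u) \land C(x,x))

Move each ¬ inward, flipping quantifiers it crosses:
  (\forall u\, \neg G(u)) \land (\exists x\, C(x,x))
All bound variables are already distinct, so no renaming is needed.
Finally move all quantifiers to the prefix:
  \forall u\, \exists x\, (\neg G(u) \land C(x,x))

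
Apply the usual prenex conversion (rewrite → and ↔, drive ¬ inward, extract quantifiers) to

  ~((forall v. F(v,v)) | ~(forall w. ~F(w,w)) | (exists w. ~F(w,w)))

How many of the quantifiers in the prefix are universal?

2

Push ¬ through the quantifiers and connectives to reach negation normal form:
  (exists v. ~F(v,v)) & (forall w. ~F(w,w)) & (forall w. F(w,w))
Give each quantifier a distinct variable: w↦p.
  (exists v. ~F(v,v)) & (forall w. ~F(w,w)) & (forall p. F(p,p))
Extract every quantifier outward, since the variables are now distinct and don't occur free across branches:
  exists v. forall w. forall p. (~F(v,v) & ~F(w,w) & F(p,p))
The prefix is exists v forall w forall p: 2 universal, 1 existential.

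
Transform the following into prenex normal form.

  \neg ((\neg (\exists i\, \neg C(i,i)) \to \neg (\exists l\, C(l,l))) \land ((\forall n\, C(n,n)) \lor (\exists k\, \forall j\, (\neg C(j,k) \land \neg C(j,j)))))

\forall i\, \exists l\, \exists n\, \forall k\, \exists j\, (C(i,i) \land C(l,l) \lor \neg C(n,n) \land (C(j,k) \lor C(j,j)))

Eliminate → and ↔ using ¬ and ∨.
  \neg ((\neg \neg (\exists i\, \neg C(i,i)) \lor \neg (\exists l\, C(l,l))) \land ((\forall n\, C(n,n)) \lor (\exists k\, \forall j\, (\neg C(j,k) \land \neg C(j,j)))))
Drive negations inward (¬∀x A ≡ ∃x ¬A, ¬∃x A ≡ ∀x ¬A, De Morgan for ∧/∨):
  (\forall i\, C(i,i)) \land (\exists l\, C(l,l)) \lor (\exists n\, \neg C(n,n)) \land (\forall k\, \exists j\, (C(j,k) \lor C(j,j)))
All bound variables are already distinct, so no renaming is needed.
Extract every quantifier outward, since the variables are now distinct and don't occur free across branches:
  \forall i\, \exists l\, \exists n\, \forall k\, \exists j\, (C(i,i) \land C(l,l) \lor \neg C(n,n) \land (C(j,k) \lor C(j,j)))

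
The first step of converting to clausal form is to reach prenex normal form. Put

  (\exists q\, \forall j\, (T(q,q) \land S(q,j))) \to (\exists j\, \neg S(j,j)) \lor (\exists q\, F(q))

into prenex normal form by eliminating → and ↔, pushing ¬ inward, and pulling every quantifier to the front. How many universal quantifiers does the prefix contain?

First replace A → B with ¬A ∨ B.
  \neg (\exists q\, \forall j\, (T(q,q) \land S(q,j))) \lor (\exists j\, \neg S(j,j)) \lor (\exists q\, F(q))
Push ¬ through the quantifiers and connectives to reach negation normal form:
  (\forall q\, \exists j\, (\neg T(q,q) \lor \neg S(q,j))) \lor (\exists j\, \neg S(j,j)) \lor (\exists q\, F(q))
Rename bound variables to avoid capture: j↦z, q↦b.
  (\forall q\, \exists j\, (\neg T(q,q) \lor \neg S(q,j))) \lor (\exists z\, \neg S(z,z)) \lor (\exists b\, F(b))
Pull the quantifiers to the front (each side's bound variable is not free in the other side):
  \forall q\, \exists j\, \exists z\, \exists b\, (\neg T(q,q) \lor \neg S(q,j) \lor \neg S(z,z) \lor F(b))
The prefix is \forall q \exists j \exists z \exists b: 1 universal, 3 existential.

1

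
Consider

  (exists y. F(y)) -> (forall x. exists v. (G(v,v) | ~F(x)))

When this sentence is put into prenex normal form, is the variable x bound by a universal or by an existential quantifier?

universal

Rewrite implications/biconditionals: A → B as ¬A ∨ B.
  ~(exists y. F(y)) | (forall x. exists v. (G(v,v) | ~F(x)))
Drive negations inward (¬∀x A ≡ ∃x ¬A, ¬∃x A ≡ ∀x ¬A, De Morgan for ∧/∨):
  (forall y. ~F(y)) | (forall x. exists v. (G(v,v) | ~F(x)))
All bound variables are already distinct, so no renaming is needed.
Extract every quantifier outward, since the variables are now distinct and don't occur free across branches:
  forall y. forall x. exists v. (~F(y) | G(v,v) | ~F(x))
The quantifier forall x sits under an even number of negations (counting the antecedent side of each →), so it remains universal.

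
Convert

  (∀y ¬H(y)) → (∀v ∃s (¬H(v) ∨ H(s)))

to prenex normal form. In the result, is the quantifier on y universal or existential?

existential

Rewrite implications/biconditionals: A → B as ¬A ∨ B.
  ¬(∀y ¬H(y)) ∨ (∀v ∃s (¬H(v) ∨ H(s)))
Move each ¬ inward, flipping quantifiers it crosses:
  (∃y H(y)) ∨ (∀v ∃s (¬H(v) ∨ H(s)))
All bound variables are already distinct, so no renaming is needed.
Finally move all quantifiers to the prefix:
  ∃y ∀v ∃s (H(y) ∨ ¬H(v) ∨ H(s))
The quantifier ∀y sits under an odd number of negations (counting the antecedent side of each →), so it flips to ∃y.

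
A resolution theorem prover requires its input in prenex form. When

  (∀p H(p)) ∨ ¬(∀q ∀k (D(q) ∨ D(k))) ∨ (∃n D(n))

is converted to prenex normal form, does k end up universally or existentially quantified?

existential

Drive negations inward (¬∀x A ≡ ∃x ¬A, ¬∃x A ≡ ∀x ¬A, De Morgan for ∧/∨):
  (∀p H(p)) ∨ (∃q ∃k (¬D(q) ∧ ¬D(k))) ∨ (∃n D(n))
All bound variables are already distinct, so no renaming is needed.
Extract every quantifier outward, since the variables are now distinct and don't occur free across branches:
  ∀p ∃q ∃k ∃n (H(p) ∨ ¬D(q) ∧ ¬D(k) ∨ D(n))
The quantifier ∀k sits under an odd number of negations, so it flips to ∃k.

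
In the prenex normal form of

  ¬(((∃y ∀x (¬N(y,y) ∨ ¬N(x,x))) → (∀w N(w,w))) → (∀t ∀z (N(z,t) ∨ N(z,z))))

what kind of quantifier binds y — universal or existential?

First replace A → B with ¬A ∨ B.
  ¬(¬(¬(∃y ∀x (¬N(y,y) ∨ ¬N(x,x))) ∨ (∀w N(w,w))) ∨ (∀t ∀z (N(z,t) ∨ N(z,z))))
Drive negations inward (¬∀x A ≡ ∃x ¬A, ¬∃x A ≡ ∀x ¬A, De Morgan for ∧/∨):
  ((∀y ∃x (N(y,y) ∧ N(x,x))) ∨ (∀w N(w,w))) ∧ (∃t ∃z (¬N(z,t) ∧ ¬N(z,z)))
All bound variables are already distinct, so no renaming is needed.
Pull the quantifiers to the front (each side's bound variable is not free in the other side):
  ∀y ∃x ∀w ∃t ∃z ((N(y,y) ∧ N(x,x) ∨ N(w,w)) ∧ ¬N(z,t) ∧ ¬N(z,z))
The quantifier ∃y sits under an odd number of negations (counting the antecedent side of each →), so it flips to ∀y.

universal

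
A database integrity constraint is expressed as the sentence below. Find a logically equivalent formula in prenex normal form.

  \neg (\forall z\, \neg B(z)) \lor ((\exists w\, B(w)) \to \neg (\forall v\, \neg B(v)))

\exists z\, \forall w\, \exists v\, (B(z) \lor \neg B(w) \lor B(v))

First replace A → B with ¬A ∨ B.
  \neg (\forall z\, \neg B(z)) \lor \neg (\exists w\, B(w)) \lor \neg (\forall v\, \neg B(v))
Drive negations inward (¬∀x A ≡ ∃x ¬A, ¬∃x A ≡ ∀x ¬A, De Morgan for ∧/∨):
  (\exists z\, B(z)) \lor (\forall w\, \neg B(w)) \lor (\exists v\, B(v))
All bound variables are already distinct, so no renaming is needed.
Finally move all quantifiers to the prefix:
  \exists z\, \forall w\, \exists v\, (B(z) \lor \neg B(w) \lor B(v))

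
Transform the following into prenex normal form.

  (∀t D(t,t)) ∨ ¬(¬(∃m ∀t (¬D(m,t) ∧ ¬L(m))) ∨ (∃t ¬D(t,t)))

∀t ∃m ∀q ∀v1 (D(t,t) ∨ ¬D(m,q) ∧ ¬L(m) ∧ D(v1,v1))

Move each ¬ inward, flipping quantifiers it crosses:
  (∀t D(t,t)) ∨ (∃m ∀t (¬D(m,t) ∧ ¬L(m))) ∧ (∀t D(t,t))
Rename bound variables to avoid capture: t↦q, t↦v1.
  (∀t D(t,t)) ∨ (∃m ∀q (¬D(m,q) ∧ ¬L(m))) ∧ (∀v1 D(v1,v1))
Extract every quantifier outward, since the variables are now distinct and don't occur free across branches:
  ∀t ∃m ∀q ∀v1 (D(t,t) ∨ ¬D(m,q) ∧ ¬L(m) ∧ D(v1,v1))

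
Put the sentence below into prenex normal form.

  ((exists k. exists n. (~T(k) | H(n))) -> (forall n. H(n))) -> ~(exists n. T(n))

Eliminate → and ↔ using ¬ and ∨.
  ~(~(exists k. exists n. (~T(k) | H(n))) | (forall n. H(n))) | ~(exists n. T(n))
Drive negations inward (¬∀x A ≡ ∃x ¬A, ¬∃x A ≡ ∀x ¬A, De Morgan for ∧/∨):
  (exists k. exists n. (~T(k) | H(n))) & (exists n. ~H(n)) | (forall n. ~T(n))
Rename bound variables to avoid capture: n↦w, n↦w1.
  (exists k. exists n. (~T(k) | H(n))) & (exists w. ~H(w)) | (forall w1. ~T(w1))
Pull the quantifiers to the front (each side's bound variable is not free in the other side):
  exists k. exists n. exists w. forall w1. ((~T(k) | H(n)) & ~H(w) | ~T(w1))

exists k. exists n. exists w. forall w1. ((~T(k) | H(n)) & ~H(w) | ~T(w1))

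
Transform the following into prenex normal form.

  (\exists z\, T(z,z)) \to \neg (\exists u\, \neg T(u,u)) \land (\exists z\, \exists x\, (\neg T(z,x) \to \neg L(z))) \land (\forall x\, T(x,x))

Rewrite implications/biconditionals: A → B as ¬A ∨ B.
  \neg (\exists z\, T(z,z)) \lor \neg (\exists u\, \neg T(u,u)) \land (\exists z\, \exists x\, (\neg \neg T(z,x) \lor \neg L(z))) \land (\forall x\, T(x,x))
Push ¬ through the quantifiers and connectives to reach negation normal form:
  (\forall z\, \neg T(z,z)) \lor (\forall u\, T(u,u)) \land (\exists z\, \exists x\, (T(z,x) \lor \neg L(z))) \land (\forall x\, T(x,x))
Give each quantifier a distinct variable: z↦y, x↦t.
  (\forall z\, \neg T(z,z)) \lor (\forall u\, T(u,u)) \land (\exists y\, \exists x\, (T(y,x) \lor \neg L(y))) \land (\forall t\, T(t,t))
Pull the quantifiers to the front (each side's bound variable is not free in the other side):
  \forall z\, \forall u\, \exists y\, \exists x\, \forall t\, (\neg T(z,z) \lor T(u,u) \land (T(y,x) \lor \neg L(y)) \land T(t,t))

\forall z\, \forall u\, \exists y\, \exists x\, \forall t\, (\neg T(z,z) \lor T(u,u) \land (T(y,x) \lor \neg L(y)) \land T(t,t))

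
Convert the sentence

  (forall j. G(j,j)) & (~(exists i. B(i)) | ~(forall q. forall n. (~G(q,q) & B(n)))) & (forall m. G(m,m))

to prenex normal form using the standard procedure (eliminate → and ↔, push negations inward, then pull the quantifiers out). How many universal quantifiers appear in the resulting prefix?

Push ¬ through the quantifiers and connectives to reach negation normal form:
  (forall j. G(j,j)) & ((forall i. ~B(i)) | (exists q. exists n. (G(q,q) | ~B(n)))) & (forall m. G(m,m))
All bound variables are already distinct, so no renaming is needed.
Finally move all quantifiers to the prefix:
  forall j. forall i. exists q. exists n. forall m. (G(j,j) & (~B(i) | G(q,q) | ~B(n)) & G(m,m))
The prefix is forall j forall i exists q exists n forall m: 3 universal, 2 existential.

3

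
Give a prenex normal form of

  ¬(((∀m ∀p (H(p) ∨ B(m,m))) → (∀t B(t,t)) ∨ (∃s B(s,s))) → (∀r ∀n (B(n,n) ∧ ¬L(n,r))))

∃m ∃p ∀t ∃s ∃r ∃n ((¬H(p) ∧ ¬B(m,m) ∨ B(t,t) ∨ B(s,s)) ∧ (¬B(n,n) ∨ L(n,r)))

Eliminate → and ↔ using ¬ and ∨.
  ¬(¬(¬(∀m ∀p (H(p) ∨ B(m,m))) ∨ (∀t B(t,t)) ∨ (∃s B(s,s))) ∨ (∀r ∀n (B(n,n) ∧ ¬L(n,r))))
Drive negations inward (¬∀x A ≡ ∃x ¬A, ¬∃x A ≡ ∀x ¬A, De Morgan for ∧/∨):
  ((∃m ∃p (¬H(p) ∧ ¬B(m,m))) ∨ (∀t B(t,t)) ∨ (∃s B(s,s))) ∧ (∃r ∃n (¬B(n,n) ∨ L(n,r)))
All bound variables are already distinct, so no renaming is needed.
Pull the quantifiers to the front (each side's bound variable is not free in the other side):
  ∃m ∃p ∀t ∃s ∃r ∃n ((¬H(p) ∧ ¬B(m,m) ∨ B(t,t) ∨ B(s,s)) ∧ (¬B(n,n) ∨ L(n,r)))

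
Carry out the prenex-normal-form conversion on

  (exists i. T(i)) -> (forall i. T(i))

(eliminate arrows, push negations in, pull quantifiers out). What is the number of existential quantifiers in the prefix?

Eliminate → and ↔ using ¬ and ∨.
  ~(exists i. T(i)) | (forall i. T(i))
Drive negations inward (¬∀x A ≡ ∃x ¬A, ¬∃x A ≡ ∀x ¬A, De Morgan for ∧/∨):
  (forall i. ~T(i)) | (forall i. T(i))
Rename bound variables to avoid capture: i↦x.
  (forall i. ~T(i)) | (forall x. T(x))
Pull the quantifiers to the front (each side's bound variable is not free in the other side):
  forall i. forall x. (~T(i) | T(x))
The prefix is forall i forall x: 2 universal, 0 existential.

0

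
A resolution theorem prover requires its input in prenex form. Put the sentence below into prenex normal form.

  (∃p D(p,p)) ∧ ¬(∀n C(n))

Push ¬ through the quantifiers and connectives to reach negation normal form:
  (∃p D(p,p)) ∧ (∃n ¬C(n))
Pull the quantifiers to the front (each side's bound variable is not free in the other side):
  ∃p ∃n (D(p,p) ∧ ¬C(n))

∃p ∃n (D(p,p) ∧ ¬C(n))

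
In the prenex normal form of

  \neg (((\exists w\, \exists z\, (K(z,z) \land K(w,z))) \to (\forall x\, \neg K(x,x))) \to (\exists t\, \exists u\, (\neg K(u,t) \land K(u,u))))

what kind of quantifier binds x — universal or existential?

universal

Rewrite implications/biconditionals: A → B as ¬A ∨ B.
  \neg (\neg (\neg (\exists w\, \exists z\, (K(z,z) \land K(w,z))) \lor (\forall x\, \neg K(x,x))) \lor (\exists t\, \exists u\, (\neg K(u,t) \land K(u,u))))
Push ¬ through the quantifiers and connectives to reach negation normal form:
  ((\forall w\, \forall z\, (\neg K(z,z) \lor \neg K(w,z))) \lor (\forall x\, \neg K(x,x))) \land (\forall t\, \forall u\, (K(u,t) \lor \neg K(u,u)))
All bound variables are already distinct, so no renaming is needed.
Finally move all quantifiers to the prefix:
  \forall w\, \forall z\, \forall x\, \forall t\, \forall u\, ((\neg K(z,z) \lor \neg K(w,z) \lor \neg K(x,x)) \land (K(u,t) \lor \neg K(u,u)))
The quantifier \forall x sits under an even number of negations (counting the antecedent side of each →), so it remains universal.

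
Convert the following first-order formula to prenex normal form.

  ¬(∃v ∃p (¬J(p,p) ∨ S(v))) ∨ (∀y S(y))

∀v ∀p ∀y (J(p,p) ∧ ¬S(v) ∨ S(y))

Move each ¬ inward, flipping quantifiers it crosses:
  (∀v ∀p (J(p,p) ∧ ¬S(v))) ∨ (∀y S(y))
All bound variables are already distinct, so no renaming is needed.
Pull the quantifiers to the front (each side's bound variable is not free in the other side):
  ∀v ∀p ∀y (J(p,p) ∧ ¬S(v) ∨ S(y))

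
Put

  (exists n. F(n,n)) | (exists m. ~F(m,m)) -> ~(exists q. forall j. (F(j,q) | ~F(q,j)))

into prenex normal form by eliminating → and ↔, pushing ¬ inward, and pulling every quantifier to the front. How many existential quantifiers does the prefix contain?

1

Eliminate → and ↔ using ¬ and ∨.
  ~((exists n. F(n,n)) | (exists m. ~F(m,m))) | ~(exists q. forall j. (F(j,q) | ~F(q,j)))
Drive negations inward (¬∀x A ≡ ∃x ¬A, ¬∃x A ≡ ∀x ¬A, De Morgan for ∧/∨):
  (forall n. ~F(n,n)) & (forall m. F(m,m)) | (forall q. exists j. (~F(j,q) & F(q,j)))
Extract every quantifier outward, since the variables are now distinct and don't occur free across branches:
  forall n. forall m. forall q. exists j. (~F(n,n) & F(m,m) | ~F(j,q) & F(q,j))
The prefix is forall n forall m forall q exists j: 3 universal, 1 existential.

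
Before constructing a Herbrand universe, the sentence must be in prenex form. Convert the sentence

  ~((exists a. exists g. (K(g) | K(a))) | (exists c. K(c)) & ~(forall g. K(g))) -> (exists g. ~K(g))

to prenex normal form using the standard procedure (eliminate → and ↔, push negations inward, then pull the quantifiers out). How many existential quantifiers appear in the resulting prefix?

Rewrite implications/biconditionals: A → B as ¬A ∨ B.
  ~~((exists a. exists g. (K(g) | K(a))) | (exists c. K(c)) & ~(forall g. K(g))) | (exists g. ~K(g))
Move each ¬ inward, flipping quantifiers it crosses:
  (exists a. exists g. (K(g) | K(a))) | (exists c. K(c)) & (exists g. ~K(g)) | (exists g. ~K(g))
Standardize variables apart so no two quantifiers bind the same name: g↦y, g↦z1.
  (exists a. exists g. (K(g) | K(a))) | (exists c. K(c)) & (exists y. ~K(y)) | (exists z1. ~K(z1))
Finally move all quantifiers to the prefix:
  exists a. exists g. exists c. exists y. exists z1. (K(g) | K(a) | K(c) & ~K(y) | ~K(z1))
The prefix is exists a exists g exists c exists y exists z1: 0 universal, 5 existential.

5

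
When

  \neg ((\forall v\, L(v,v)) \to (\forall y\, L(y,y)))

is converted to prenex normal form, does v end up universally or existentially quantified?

First replace A → B with ¬A ∨ B.
  \neg (\neg (\forall v\, L(v,v)) \lor (\forall y\, L(y,y)))
Drive negations inward (¬∀x A ≡ ∃x ¬A, ¬∃x A ≡ ∀x ¬A, De Morgan for ∧/∨):
  (\forall v\, L(v,v)) \land (\exists y\, \neg L(y,y))
All bound variables are already distinct, so no renaming is needed.
Finally move all quantifiers to the prefix:
  \forall v\, \exists y\, (L(v,v) \land \neg L(y,y))
The quantifier \forall v sits under an even number of negations (counting the antecedent side of each →), so it remains universal.

universal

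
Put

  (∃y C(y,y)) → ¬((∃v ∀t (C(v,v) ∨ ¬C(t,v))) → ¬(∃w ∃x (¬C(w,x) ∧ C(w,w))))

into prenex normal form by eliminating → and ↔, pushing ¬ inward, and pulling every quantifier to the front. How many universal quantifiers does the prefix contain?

First replace A → B with ¬A ∨ B.
  ¬(∃y C(y,y)) ∨ ¬(¬(∃v ∀t (C(v,v) ∨ ¬C(t,v))) ∨ ¬(∃w ∃x (¬C(w,x) ∧ C(w,w))))
Drive negations inward (¬∀x A ≡ ∃x ¬A, ¬∃x A ≡ ∀x ¬A, De Morgan for ∧/∨):
  (∀y ¬C(y,y)) ∨ (∃v ∀t (C(v,v) ∨ ¬C(t,v))) ∧ (∃w ∃x (¬C(w,x) ∧ C(w,w)))
All bound variables are already distinct, so no renaming is needed.
Finally move all quantifiers to the prefix:
  ∀y ∃v ∀t ∃w ∃x (¬C(y,y) ∨ (C(v,v) ∨ ¬C(t,v)) ∧ ¬C(w,x) ∧ C(w,w))
The prefix is ∀y ∃v ∀t ∃w ∃x: 2 universal, 3 existential.

2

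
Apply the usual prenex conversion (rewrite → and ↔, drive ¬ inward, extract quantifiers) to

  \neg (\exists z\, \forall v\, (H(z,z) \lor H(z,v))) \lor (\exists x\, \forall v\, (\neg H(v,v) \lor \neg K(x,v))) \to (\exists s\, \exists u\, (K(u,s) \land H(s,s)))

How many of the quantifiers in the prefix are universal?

Rewrite implications/biconditionals: A → B as ¬A ∨ B.
  \neg (\neg (\exists z\, \forall v\, (H(z,z) \lor H(z,v))) \lor (\exists x\, \forall v\, (\neg H(v,v) \lor \neg K(x,v)))) \lor (\exists s\, \exists u\, (K(u,s) \land H(s,s)))
Move each ¬ inward, flipping quantifiers it crosses:
  (\exists z\, \forall v\, (H(z,z) \lor H(z,v))) \land (\forall x\, \exists v\, (H(v,v) \land K(x,v))) \lor (\exists s\, \exists u\, (K(u,s) \land H(s,s)))
Standardize variables apart so no two quantifiers bind the same name: v↦v1.
  (\exists z\, \forall v\, (H(z,z) \lor H(z,v))) \land (\forall x\, \exists v1\, (H(v1,v1) \land K(x,v1))) \lor (\exists s\, \exists u\, (K(u,s) \land H(s,s)))
Finally move all quantifiers to the prefix:
  \exists z\, \forall v\, \forall x\, \exists v1\, \exists s\, \exists u\, ((H(z,z) \lor H(z,v)) \land H(v1,v1) \land K(x,v1) \lor K(u,s) \land H(s,s))
The prefix is \exists z \forall v \forall x \exists v1 \exists s \exists u: 2 universal, 4 existential.

2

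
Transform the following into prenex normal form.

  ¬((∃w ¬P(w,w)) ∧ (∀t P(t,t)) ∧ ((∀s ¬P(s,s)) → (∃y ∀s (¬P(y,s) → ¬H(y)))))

Eliminate → and ↔ using ¬ and ∨.
  ¬((∃w ¬P(w,w)) ∧ (∀t P(t,t)) ∧ (¬(∀s ¬P(s,s)) ∨ (∃y ∀s (¬¬P(y,s) ∨ ¬H(y)))))
Move each ¬ inward, flipping quantifiers it crosses:
  (∀w P(w,w)) ∨ (∃t ¬P(t,t)) ∨ (∀s ¬P(s,s)) ∧ (∀y ∃s (¬P(y,s) ∧ H(y)))
Rename bound variables to avoid capture: s↦w1.
  (∀w P(w,w)) ∨ (∃t ¬P(t,t)) ∨ (∀s ¬P(s,s)) ∧ (∀y ∃w1 (¬P(y,w1) ∧ H(y)))
Extract every quantifier outward, since the variables are now distinct and don't occur free across branches:
  ∀w ∃t ∀s ∀y ∃w1 (P(w,w) ∨ ¬P(t,t) ∨ ¬P(s,s) ∧ ¬P(y,w1) ∧ H(y))

∀w ∃t ∀s ∀y ∃w1 (P(w,w) ∨ ¬P(t,t) ∨ ¬P(s,s) ∧ ¬P(y,w1) ∧ H(y))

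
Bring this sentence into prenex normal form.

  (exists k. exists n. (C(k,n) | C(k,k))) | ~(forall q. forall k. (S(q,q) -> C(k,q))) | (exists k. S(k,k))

exists k. exists n. exists q. exists s. exists v1. (C(k,n) | C(k,k) | S(q,q) & ~C(s,q) | S(v1,v1))

Rewrite implications/biconditionals: A → B as ¬A ∨ B.
  (exists k. exists n. (C(k,n) | C(k,k))) | ~(forall q. forall k. (~S(q,q) | C(k,q))) | (exists k. S(k,k))
Push ¬ through the quantifiers and connectives to reach negation normal form:
  (exists k. exists n. (C(k,n) | C(k,k))) | (exists q. exists k. (S(q,q) & ~C(k,q))) | (exists k. S(k,k))
Standardize variables apart so no two quantifiers bind the same name: k↦s, k↦v1.
  (exists k. exists n. (C(k,n) | C(k,k))) | (exists q. exists s. (S(q,q) & ~C(s,q))) | (exists v1. S(v1,v1))
Pull the quantifiers to the front (each side's bound variable is not free in the other side):
  exists k. exists n. exists q. exists s. exists v1. (C(k,n) | C(k,k) | S(q,q) & ~C(s,q) | S(v1,v1))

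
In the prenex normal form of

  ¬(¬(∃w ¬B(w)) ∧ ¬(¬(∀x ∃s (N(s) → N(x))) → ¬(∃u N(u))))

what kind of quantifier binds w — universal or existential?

First replace A → B with ¬A ∨ B.
  ¬(¬(∃w ¬B(w)) ∧ ¬(¬¬(∀x ∃s (¬N(s) ∨ N(x))) ∨ ¬(∃u N(u))))
Push ¬ through the quantifiers and connectives to reach negation normal form:
  (∃w ¬B(w)) ∨ (∀x ∃s (¬N(s) ∨ N(x))) ∨ (∀u ¬N(u))
Finally move all quantifiers to the prefix:
  ∃w ∀x ∃s ∀u (¬B(w) ∨ ¬N(s) ∨ N(x) ∨ ¬N(u))
The quantifier ∃w sits under an even number of negations (counting the antecedent side of each →), so it remains existential.

existential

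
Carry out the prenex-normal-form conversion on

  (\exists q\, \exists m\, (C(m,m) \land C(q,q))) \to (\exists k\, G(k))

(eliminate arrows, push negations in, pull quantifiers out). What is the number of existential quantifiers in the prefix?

Rewrite implications/biconditionals: A → B as ¬A ∨ B.
  \neg (\exists q\, \exists m\, (C(m,m) \land C(q,q))) \lor (\exists k\, G(k))
Drive negations inward (¬∀x A ≡ ∃x ¬A, ¬∃x A ≡ ∀x ¬A, De Morgan for ∧/∨):
  (\forall q\, \forall m\, (\neg C(m,m) \lor \neg C(q,q))) \lor (\exists k\, G(k))
Pull the quantifiers to the front (each side's bound variable is not free in the other side):
  \forall q\, \forall m\, \exists k\, (\neg C(m,m) \lor \neg C(q,q) \lor G(k))
The prefix is \forall q \forall m \exists k: 2 universal, 1 existential.

1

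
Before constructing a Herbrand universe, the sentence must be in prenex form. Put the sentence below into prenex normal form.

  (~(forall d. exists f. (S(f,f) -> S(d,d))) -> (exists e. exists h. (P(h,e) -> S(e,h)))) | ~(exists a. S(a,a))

forall d. exists f. exists e. exists h. forall a. (~S(f,f) | S(d,d) | ~P(h,e) | S(e,h) | ~S(a,a))

Rewrite implications/biconditionals: A → B as ¬A ∨ B.
  ~~(forall d. exists f. (~S(f,f) | S(d,d))) | (exists e. exists h. (~P(h,e) | S(e,h))) | ~(exists a. S(a,a))
Drive negations inward (¬∀x A ≡ ∃x ¬A, ¬∃x A ≡ ∀x ¬A, De Morgan for ∧/∨):
  (forall d. exists f. (~S(f,f) | S(d,d))) | (exists e. exists h. (~P(h,e) | S(e,h))) | (forall a. ~S(a,a))
Pull the quantifiers to the front (each side's bound variable is not free in the other side):
  forall d. exists f. exists e. exists h. forall a. (~S(f,f) | S(d,d) | ~P(h,e) | S(e,h) | ~S(a,a))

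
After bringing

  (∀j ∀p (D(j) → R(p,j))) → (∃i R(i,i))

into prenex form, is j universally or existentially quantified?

existential

Rewrite implications/biconditionals: A → B as ¬A ∨ B.
  ¬(∀j ∀p (¬D(j) ∨ R(p,j))) ∨ (∃i R(i,i))
Push ¬ through the quantifiers and connectives to reach negation normal form:
  (∃j ∃p (D(j) ∧ ¬R(p,j))) ∨ (∃i R(i,i))
Extract every quantifier outward, since the variables are now distinct and don't occur free across branches:
  ∃j ∃p ∃i (D(j) ∧ ¬R(p,j) ∨ R(i,i))
The quantifier ∀j sits under an odd number of negations (counting the antecedent side of each →), so it flips to ∃j.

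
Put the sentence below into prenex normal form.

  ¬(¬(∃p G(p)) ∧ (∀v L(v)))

Drive negations inward (¬∀x A ≡ ∃x ¬A, ¬∃x A ≡ ∀x ¬A, De Morgan for ∧/∨):
  (∃p G(p)) ∨ (∃v ¬L(v))
Extract every quantifier outward, since the variables are now distinct and don't occur free across branches:
  ∃p ∃v (G(p) ∨ ¬L(v))

∃p ∃v (G(p) ∨ ¬L(v))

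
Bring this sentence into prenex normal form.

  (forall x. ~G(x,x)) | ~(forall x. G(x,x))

forall x. exists y. (~G(x,x) | ~G(y,y))

Push ¬ through the quantifiers and connectives to reach negation normal form:
  (forall x. ~G(x,x)) | (exists x. ~G(x,x))
Rename bound variables to avoid capture: x↦y.
  (forall x. ~G(x,x)) | (exists y. ~G(y,y))
Extract every quantifier outward, since the variables are now distinct and don't occur free across branches:
  forall x. exists y. (~G(x,x) | ~G(y,y))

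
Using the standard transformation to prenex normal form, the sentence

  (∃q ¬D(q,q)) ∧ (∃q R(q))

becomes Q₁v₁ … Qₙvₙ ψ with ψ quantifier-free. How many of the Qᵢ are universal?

0

Rename bound variables to avoid capture: q↦b.
  (∃q ¬D(q,q)) ∧ (∃b R(b))
Pull the quantifiers to the front (each side's bound variable is not free in the other side):
  ∃q ∃b (¬D(q,q) ∧ R(b))
The prefix is ∃q ∃b: 0 universal, 2 existential.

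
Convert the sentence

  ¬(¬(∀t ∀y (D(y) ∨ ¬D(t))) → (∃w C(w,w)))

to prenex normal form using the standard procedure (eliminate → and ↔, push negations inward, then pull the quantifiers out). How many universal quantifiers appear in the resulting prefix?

Eliminate → and ↔ using ¬ and ∨.
  ¬(¬¬(∀t ∀y (D(y) ∨ ¬D(t))) ∨ (∃w C(w,w)))
Drive negations inward (¬∀x A ≡ ∃x ¬A, ¬∃x A ≡ ∀x ¬A, De Morgan for ∧/∨):
  (∃t ∃y (¬D(y) ∧ D(t))) ∧ (∀w ¬C(w,w))
Finally move all quantifiers to the prefix:
  ∃t ∃y ∀w (¬D(y) ∧ D(t) ∧ ¬C(w,w))
The prefix is ∃t ∃y ∀w: 1 universal, 2 existential.

1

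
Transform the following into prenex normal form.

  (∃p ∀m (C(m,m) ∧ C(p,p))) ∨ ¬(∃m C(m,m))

Move each ¬ inward, flipping quantifiers it crosses:
  (∃p ∀m (C(m,m) ∧ C(p,p))) ∨ (∀m ¬C(m,m))
Give each quantifier a distinct variable: m↦y1.
  (∃p ∀m (C(m,m) ∧ C(p,p))) ∨ (∀y1 ¬C(y1,y1))
Pull the quantifiers to the front (each side's bound variable is not free in the other side):
  ∃p ∀m ∀y1 (C(m,m) ∧ C(p,p) ∨ ¬C(y1,y1))

∃p ∀m ∀y1 (C(m,m) ∧ C(p,p) ∨ ¬C(y1,y1))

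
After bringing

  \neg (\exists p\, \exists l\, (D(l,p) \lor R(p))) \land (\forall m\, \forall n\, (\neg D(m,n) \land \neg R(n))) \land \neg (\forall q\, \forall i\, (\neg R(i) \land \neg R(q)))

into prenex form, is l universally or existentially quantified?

universal

Drive negations inward (¬∀x A ≡ ∃x ¬A, ¬∃x A ≡ ∀x ¬A, De Morgan for ∧/∨):
  (\forall p\, \forall l\, (\neg D(l,p) \land \neg R(p))) \land (\forall m\, \forall n\, (\neg D(m,n) \land \neg R(n))) \land (\exists q\, \exists i\, (R(i) \lor R(q)))
All bound variables are already distinct, so no renaming is needed.
Pull the quantifiers to the front (each side's bound variable is not free in the other side):
  \forall p\, \forall l\, \forall m\, \forall n\, \exists q\, \exists i\, (\neg D(l,p) \land \neg R(p) \land \neg D(m,n) \land \neg R(n) \land (R(i) \lor R(q)))
The quantifier \exists l sits under an odd number of negations, so it flips to \forall l.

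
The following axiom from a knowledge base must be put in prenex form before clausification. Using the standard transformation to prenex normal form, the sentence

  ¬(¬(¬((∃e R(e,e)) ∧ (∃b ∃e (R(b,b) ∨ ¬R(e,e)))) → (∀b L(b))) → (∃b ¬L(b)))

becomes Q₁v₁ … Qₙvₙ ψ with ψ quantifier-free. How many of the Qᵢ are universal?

Rewrite implications/biconditionals: A → B as ¬A ∨ B.
  ¬(¬¬(¬¬((∃e R(e,e)) ∧ (∃b ∃e (R(b,b) ∨ ¬R(e,e)))) ∨ (∀b L(b))) ∨ (∃b ¬L(b)))
Move each ¬ inward, flipping quantifiers it crosses:
  ((∀e ¬R(e,e)) ∨ (∀b ∀e (¬R(b,b) ∧ R(e,e)))) ∧ (∃b ¬L(b)) ∧ (∀b L(b))
Rename bound variables to avoid capture: e↦u1, b↦t, b↦y1.
  ((∀e ¬R(e,e)) ∨ (∀b ∀u1 (¬R(b,b) ∧ R(u1,u1)))) ∧ (∃t ¬L(t)) ∧ (∀y1 L(y1))
Pull the quantifiers to the front (each side's bound variable is not free in the other side):
  ∀e ∀b ∀u1 ∃t ∀y1 ((¬R(e,e) ∨ ¬R(b,b) ∧ R(u1,u1)) ∧ ¬L(t) ∧ L(y1))
The prefix is ∀e ∀b ∀u1 ∃t ∀y1: 4 universal, 1 existential.

4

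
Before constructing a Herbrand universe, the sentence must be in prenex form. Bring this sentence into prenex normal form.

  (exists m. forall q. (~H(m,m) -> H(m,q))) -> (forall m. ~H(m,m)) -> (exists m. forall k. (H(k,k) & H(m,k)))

forall m. exists q. exists w1. exists y1. forall k. (~H(m,m) & ~H(m,q) | H(w1,w1) | H(k,k) & H(y1,k))

Rewrite implications/biconditionals: A → B as ¬A ∨ B.
  ~(exists m. forall q. (~~H(m,m) | H(m,q))) | ~(forall m. ~H(m,m)) | (exists m. forall k. (H(k,k) & H(m,k)))
Move each ¬ inward, flipping quantifiers it crosses:
  (forall m. exists q. (~H(m,m) & ~H(m,q))) | (exists m. H(m,m)) | (exists m. forall k. (H(k,k) & H(m,k)))
Standardize variables apart so no two quantifiers bind the same name: m↦w1, m↦y1.
  (forall m. exists q. (~H(m,m) & ~H(m,q))) | (exists w1. H(w1,w1)) | (exists y1. forall k. (H(k,k) & H(y1,k)))
Pull the quantifiers to the front (each side's bound variable is not free in the other side):
  forall m. exists q. exists w1. exists y1. forall k. (~H(m,m) & ~H(m,q) | H(w1,w1) | H(k,k) & H(y1,k))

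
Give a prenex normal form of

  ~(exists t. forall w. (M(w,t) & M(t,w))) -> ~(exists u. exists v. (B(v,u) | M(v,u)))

exists t. forall w. forall u. forall v. (M(w,t) & M(t,w) | ~B(v,u) & ~M(v,u))

Eliminate → and ↔ using ¬ and ∨.
  ~~(exists t. forall w. (M(w,t) & M(t,w))) | ~(exists u. exists v. (B(v,u) | M(v,u)))
Drive negations inward (¬∀x A ≡ ∃x ¬A, ¬∃x A ≡ ∀x ¬A, De Morgan for ∧/∨):
  (exists t. forall w. (M(w,t) & M(t,w))) | (forall u. forall v. (~B(v,u) & ~M(v,u)))
All bound variables are already distinct, so no renaming is needed.
Extract every quantifier outward, since the variables are now distinct and don't occur free across branches:
  exists t. forall w. forall u. forall v. (M(w,t) & M(t,w) | ~B(v,u) & ~M(v,u))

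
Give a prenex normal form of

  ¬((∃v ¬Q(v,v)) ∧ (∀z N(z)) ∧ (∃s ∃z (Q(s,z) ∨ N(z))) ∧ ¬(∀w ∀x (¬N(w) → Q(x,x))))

∀v ∃z ∀s ∀y ∀w ∀x (Q(v,v) ∨ ¬N(z) ∨ ¬Q(s,y) ∧ ¬N(y) ∨ N(w) ∨ Q(x,x))

Rewrite implications/biconditionals: A → B as ¬A ∨ B.
  ¬((∃v ¬Q(v,v)) ∧ (∀z N(z)) ∧ (∃s ∃z (Q(s,z) ∨ N(z))) ∧ ¬(∀w ∀x (¬¬N(w) ∨ Q(x,x))))
Drive negations inward (¬∀x A ≡ ∃x ¬A, ¬∃x A ≡ ∀x ¬A, De Morgan for ∧/∨):
  (∀v Q(v,v)) ∨ (∃z ¬N(z)) ∨ (∀s ∀z (¬Q(s,z) ∧ ¬N(z))) ∨ (∀w ∀x (N(w) ∨ Q(x,x)))
Give each quantifier a distinct variable: z↦y.
  (∀v Q(v,v)) ∨ (∃z ¬N(z)) ∨ (∀s ∀y (¬Q(s,y) ∧ ¬N(y))) ∨ (∀w ∀x (N(w) ∨ Q(x,x)))
Extract every quantifier outward, since the variables are now distinct and don't occur free across branches:
  ∀v ∃z ∀s ∀y ∀w ∀x (Q(v,v) ∨ ¬N(z) ∨ ¬Q(s,y) ∧ ¬N(y) ∨ N(w) ∨ Q(x,x))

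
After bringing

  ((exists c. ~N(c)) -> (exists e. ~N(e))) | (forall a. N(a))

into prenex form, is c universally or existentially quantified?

universal

Rewrite implications/biconditionals: A → B as ¬A ∨ B.
  ~(exists c. ~N(c)) | (exists e. ~N(e)) | (forall a. N(a))
Move each ¬ inward, flipping quantifiers it crosses:
  (forall c. N(c)) | (exists e. ~N(e)) | (forall a. N(a))
All bound variables are already distinct, so no renaming is needed.
Extract every quantifier outward, since the variables are now distinct and don't occur free across branches:
  forall c. exists e. forall a. (N(c) | ~N(e) | N(a))
The quantifier exists c sits under an odd number of negations (counting the antecedent side of each →), so it flips to forall c.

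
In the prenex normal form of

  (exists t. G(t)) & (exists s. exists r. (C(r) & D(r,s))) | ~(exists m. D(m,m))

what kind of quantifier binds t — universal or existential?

existential

Push ¬ through the quantifiers and connectives to reach negation normal form:
  (exists t. G(t)) & (exists s. exists r. (C(r) & D(r,s))) | (forall m. ~D(m,m))
All bound variables are already distinct, so no renaming is needed.
Finally move all quantifiers to the prefix:
  exists t. exists s. exists r. forall m. (G(t) & C(r) & D(r,s) | ~D(m,m))
The quantifier exists t sits under an even number of negations, so it remains existential.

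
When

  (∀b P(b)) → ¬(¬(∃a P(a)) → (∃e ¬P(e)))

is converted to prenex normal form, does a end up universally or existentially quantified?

universal

Rewrite implications/biconditionals: A → B as ¬A ∨ B.
  ¬(∀b P(b)) ∨ ¬(¬¬(∃a P(a)) ∨ (∃e ¬P(e)))
Move each ¬ inward, flipping quantifiers it crosses:
  (∃b ¬P(b)) ∨ (∀a ¬P(a)) ∧ (∀e P(e))
Extract every quantifier outward, since the variables are now distinct and don't occur free across branches:
  ∃b ∀a ∀e (¬P(b) ∨ ¬P(a) ∧ P(e))
The quantifier ∃a sits under an odd number of negations (counting the antecedent side of each →), so it flips to ∀a.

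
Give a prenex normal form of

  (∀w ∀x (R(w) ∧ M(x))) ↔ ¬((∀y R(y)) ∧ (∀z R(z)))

First replace A → B with ¬A ∨ B; A ↔ B as (¬A ∨ B) ∧ (¬B ∨ A).
  (¬(∀w ∀x (R(w) ∧ M(x))) ∨ ¬((∀y R(y)) ∧ (∀z R(z)))) ∧ (¬¬((∀y R(y)) ∧ (∀z R(z))) ∨ (∀w ∀x (R(w) ∧ M(x))))
Push ¬ through the quantifiers and connectives to reach negation normal form:
  ((∃w ∃x (¬R(w) ∨ ¬M(x))) ∨ (∃y ¬R(y)) ∨ (∃z ¬R(z))) ∧ ((∀y R(y)) ∧ (∀z R(z)) ∨ (∀w ∀x (R(w) ∧ M(x))))
Rename bound variables to avoid capture: y↦b, z↦a, w↦s, x↦p.
  ((∃w ∃x (¬R(w) ∨ ¬M(x))) ∨ (∃y ¬R(y)) ∨ (∃z ¬R(z))) ∧ ((∀b R(b)) ∧ (∀a R(a)) ∨ (∀s ∀p (R(s) ∧ M(p))))
Finally move all quantifiers to the prefix:
  ∃w ∃x ∃y ∃z ∀b ∀a ∀s ∀p ((¬R(w) ∨ ¬M(x) ∨ ¬R(y) ∨ ¬R(z)) ∧ (R(b) ∧ R(a) ∨ R(s) ∧ M(p)))

∃w ∃x ∃y ∃z ∀b ∀a ∀s ∀p ((¬R(w) ∨ ¬M(x) ∨ ¬R(y) ∨ ¬R(z)) ∧ (R(b) ∧ R(a) ∨ R(s) ∧ M(p)))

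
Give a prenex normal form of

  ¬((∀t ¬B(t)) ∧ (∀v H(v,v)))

Move each ¬ inward, flipping quantifiers it crosses:
  (∃t B(t)) ∨ (∃v ¬H(v,v))
Extract every quantifier outward, since the variables are now distinct and don't occur free across branches:
  ∃t ∃v (B(t) ∨ ¬H(v,v))

∃t ∃v (B(t) ∨ ¬H(v,v))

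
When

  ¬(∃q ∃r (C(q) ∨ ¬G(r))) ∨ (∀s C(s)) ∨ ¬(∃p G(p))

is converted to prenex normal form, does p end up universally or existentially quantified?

universal

Drive negations inward (¬∀x A ≡ ∃x ¬A, ¬∃x A ≡ ∀x ¬A, De Morgan for ∧/∨):
  (∀q ∀r (¬C(q) ∧ G(r))) ∨ (∀s C(s)) ∨ (∀p ¬G(p))
Extract every quantifier outward, since the variables are now distinct and don't occur free across branches:
  ∀q ∀r ∀s ∀p (¬C(q) ∧ G(r) ∨ C(s) ∨ ¬G(p))
The quantifier ∃p sits under an odd number of negations, so it flips to ∀p.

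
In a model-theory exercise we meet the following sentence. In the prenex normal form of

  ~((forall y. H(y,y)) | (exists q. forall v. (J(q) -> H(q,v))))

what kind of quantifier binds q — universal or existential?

Rewrite implications/biconditionals: A → B as ¬A ∨ B.
  ~((forall y. H(y,y)) | (exists q. forall v. (~J(q) | H(q,v))))
Move each ¬ inward, flipping quantifiers it crosses:
  (exists y. ~H(y,y)) & (forall q. exists v. (J(q) & ~H(q,v)))
Extract every quantifier outward, since the variables are now distinct and don't occur free across branches:
  exists y. forall q. exists v. (~H(y,y) & J(q) & ~H(q,v))
The quantifier exists q sits under an odd number of negations (counting the antecedent side of each →), so it flips to forall q.

universal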